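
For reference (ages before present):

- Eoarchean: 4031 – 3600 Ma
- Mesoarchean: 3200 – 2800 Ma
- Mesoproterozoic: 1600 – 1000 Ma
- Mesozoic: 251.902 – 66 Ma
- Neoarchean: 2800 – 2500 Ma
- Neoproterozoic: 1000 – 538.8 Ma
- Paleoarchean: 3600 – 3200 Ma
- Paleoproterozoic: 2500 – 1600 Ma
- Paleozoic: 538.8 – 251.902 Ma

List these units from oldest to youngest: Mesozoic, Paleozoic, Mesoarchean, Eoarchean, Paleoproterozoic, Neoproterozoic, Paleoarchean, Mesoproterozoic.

Read off each span (Ma): Mesozoic 251.902–66; Paleozoic 538.8–251.902; Mesoarchean 3200–2800; Eoarchean 4031–3600; Paleoproterozoic 2500–1600; Neoproterozoic 1000–538.8; Paleoarchean 3600–3200; Mesoproterozoic 1600–1000.
Larger Ma is older, so oldest→youngest is Eoarchean, Paleoarchean, Mesoarchean, Paleoproterozoic, Mesoproterozoic, Neoproterozoic, Paleozoic, Mesozoic.

Eoarchean, then Paleoarchean, then Mesoarchean, then Paleoproterozoic, then Mesoproterozoic, then Neoproterozoic, then Paleozoic, then Mesozoic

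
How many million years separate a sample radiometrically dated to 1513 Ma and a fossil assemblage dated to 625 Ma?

888 million years

1513 − 625 = 888 million years.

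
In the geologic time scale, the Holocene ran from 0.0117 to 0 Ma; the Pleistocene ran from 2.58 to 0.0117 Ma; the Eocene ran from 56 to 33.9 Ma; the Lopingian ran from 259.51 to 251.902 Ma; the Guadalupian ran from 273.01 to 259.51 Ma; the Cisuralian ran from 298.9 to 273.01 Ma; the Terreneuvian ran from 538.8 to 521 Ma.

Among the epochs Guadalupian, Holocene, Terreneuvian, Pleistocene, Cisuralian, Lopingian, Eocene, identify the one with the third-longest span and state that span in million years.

Start − end for each: Guadalupian 273.01 − 259.51 = 13.5; Holocene 0.0117 − 0 = 0.0117; Terreneuvian 538.8 − 521 = 17.8; Pleistocene 2.58 − 0.0117 = 2.5683; Cisuralian 298.9 − 273.01 = 25.89; Lopingian 259.51 − 251.902 = 7.608; Eocene 56 − 33.9 = 22.1.
Ranking these from longest: Cisuralian > Eocene > Terreneuvian > Guadalupian > Lopingian > Pleistocene > Holocene.
Position 3 in that ranking is Terreneuvian, which lasted 17.8 Myr.

Terreneuvian, 17.8 million years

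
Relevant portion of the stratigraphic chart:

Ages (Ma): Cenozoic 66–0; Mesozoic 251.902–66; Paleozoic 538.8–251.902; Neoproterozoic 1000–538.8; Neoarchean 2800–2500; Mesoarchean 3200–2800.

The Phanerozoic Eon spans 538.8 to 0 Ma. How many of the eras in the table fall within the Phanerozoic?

Eras inside 538.8–0 Ma: Paleozoic, Mesozoic, Cenozoic — 3 in total.

3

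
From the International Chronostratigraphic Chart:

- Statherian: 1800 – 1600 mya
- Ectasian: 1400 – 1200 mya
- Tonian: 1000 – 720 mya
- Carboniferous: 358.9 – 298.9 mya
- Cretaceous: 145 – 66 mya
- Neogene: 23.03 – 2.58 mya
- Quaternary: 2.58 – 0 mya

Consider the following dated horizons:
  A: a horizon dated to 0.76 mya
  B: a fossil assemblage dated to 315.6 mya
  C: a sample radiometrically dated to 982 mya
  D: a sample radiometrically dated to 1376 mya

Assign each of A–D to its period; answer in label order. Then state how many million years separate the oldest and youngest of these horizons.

A: 0.76 Ma lies in 2.58–0 Ma, so Quaternary.
B: 315.6 Ma lies in 358.9–298.9 Ma, so Carboniferous.
C: 982 Ma lies in 1000–720 Ma, so Tonian.
D: 1376 Ma lies in 1400–1200 Ma, so Ectasian.
Oldest = 1376 Ma, youngest = 0.76 Ma → span 1375.24 Myr.

A — Quaternary; B — Carboniferous; C — Tonian; D — Ectasian; span 1375.24 million years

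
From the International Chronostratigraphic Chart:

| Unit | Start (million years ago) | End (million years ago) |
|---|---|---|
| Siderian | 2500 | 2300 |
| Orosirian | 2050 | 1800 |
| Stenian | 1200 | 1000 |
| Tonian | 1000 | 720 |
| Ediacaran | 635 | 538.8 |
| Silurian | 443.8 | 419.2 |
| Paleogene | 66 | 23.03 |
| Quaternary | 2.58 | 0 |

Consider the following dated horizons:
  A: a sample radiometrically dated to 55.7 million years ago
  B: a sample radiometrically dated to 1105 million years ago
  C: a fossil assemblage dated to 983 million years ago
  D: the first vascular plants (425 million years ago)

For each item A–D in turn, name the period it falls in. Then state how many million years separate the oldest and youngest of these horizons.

A: 55.7 Ma lies in 66–23.03 Ma, so Paleogene.
B: 1105 Ma lies in 1200–1000 Ma, so Stenian.
C: 983 Ma lies in 1000–720 Ma, so Tonian.
D: 425 Ma lies in 443.8–419.2 Ma, so Silurian.
Oldest = 1105 Ma, youngest = 55.7 Ma → span 1049.3 Myr.

A — Paleogene; B — Stenian; C — Tonian; D — Silurian; span 1049.3 million years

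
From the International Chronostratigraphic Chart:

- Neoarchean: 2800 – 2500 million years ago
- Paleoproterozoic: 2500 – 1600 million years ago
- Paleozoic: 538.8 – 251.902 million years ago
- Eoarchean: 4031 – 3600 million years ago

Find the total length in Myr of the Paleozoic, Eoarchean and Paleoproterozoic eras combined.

1617.898 million years

Each duration: Paleozoic = 286.898; Eoarchean = 431; Paleoproterozoic = 900.
Sum: 286.898 + 431 + 900 = 1617.898 Myr.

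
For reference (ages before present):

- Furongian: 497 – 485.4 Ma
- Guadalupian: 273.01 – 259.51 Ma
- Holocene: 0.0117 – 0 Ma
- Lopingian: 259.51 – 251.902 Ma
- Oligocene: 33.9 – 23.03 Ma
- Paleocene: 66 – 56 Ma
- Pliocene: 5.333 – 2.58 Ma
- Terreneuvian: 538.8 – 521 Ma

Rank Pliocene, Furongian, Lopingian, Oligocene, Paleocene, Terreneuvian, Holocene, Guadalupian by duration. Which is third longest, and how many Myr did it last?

Durations: Pliocene 2.753; Furongian 11.6; Lopingian 7.608; Oligocene 10.87; Paleocene 10; Terreneuvian 17.8; Holocene 0.0117; Guadalupian 13.5 Myr.
Sorted longest-first: Terreneuvian (17.8), Guadalupian (13.5), Furongian (11.6), Oligocene (10.87), Paleocene (10), Lopingian (7.608), Pliocene (2.753), Holocene (0.0117).
The third longest is Furongian at 11.6 Myr.

Furongian, 11.6 million years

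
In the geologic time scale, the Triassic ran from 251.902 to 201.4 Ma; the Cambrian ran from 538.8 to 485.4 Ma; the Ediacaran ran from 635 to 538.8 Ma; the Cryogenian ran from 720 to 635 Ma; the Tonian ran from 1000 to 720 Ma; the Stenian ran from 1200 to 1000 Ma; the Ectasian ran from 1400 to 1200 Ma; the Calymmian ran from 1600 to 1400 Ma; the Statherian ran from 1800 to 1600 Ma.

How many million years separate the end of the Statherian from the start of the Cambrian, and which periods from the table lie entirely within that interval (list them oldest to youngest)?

The Statherian closes at 1600 Ma and the Cambrian opens at 538.8 Ma, so the interval is 1600 − 538.8 = 1061.2 Myr.
A period fits inside if it starts at or after 1600 Ma and ends at or before 538.8 Ma; oldest first that gives Calymmian, Ectasian, Stenian, Tonian, Cryogenian, Ediacaran.

1061.2 million years; Calymmian, Ectasian, Stenian, Tonian, Cryogenian, Ediacaran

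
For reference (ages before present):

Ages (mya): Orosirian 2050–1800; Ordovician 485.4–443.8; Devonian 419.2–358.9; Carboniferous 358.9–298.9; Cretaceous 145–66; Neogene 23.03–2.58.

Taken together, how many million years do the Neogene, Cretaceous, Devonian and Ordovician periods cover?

Each duration: Neogene = 20.45; Cretaceous = 79; Devonian = 60.3; Ordovician = 41.6.
Sum: 20.45 + 79 + 60.3 + 41.6 = 201.35 Myr.

201.35 million years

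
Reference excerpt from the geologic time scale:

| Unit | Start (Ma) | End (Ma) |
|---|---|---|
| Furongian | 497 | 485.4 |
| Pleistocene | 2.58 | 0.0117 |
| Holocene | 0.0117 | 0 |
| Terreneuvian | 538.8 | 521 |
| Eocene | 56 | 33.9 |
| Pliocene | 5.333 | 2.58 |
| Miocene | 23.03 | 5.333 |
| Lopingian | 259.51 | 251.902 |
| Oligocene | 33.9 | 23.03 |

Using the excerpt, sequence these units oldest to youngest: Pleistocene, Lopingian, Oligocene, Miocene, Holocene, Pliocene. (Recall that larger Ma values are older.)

Sorting by start age (descending Ma, since larger Ma = older): Lopingian began 259.51, Oligocene began 33.9, Miocene began 23.03, Pliocene began 5.333, Pleistocene began 2.58, Holocene began 0.0117.

Lopingian, Oligocene, Miocene, Pliocene, Pleistocene, Holocene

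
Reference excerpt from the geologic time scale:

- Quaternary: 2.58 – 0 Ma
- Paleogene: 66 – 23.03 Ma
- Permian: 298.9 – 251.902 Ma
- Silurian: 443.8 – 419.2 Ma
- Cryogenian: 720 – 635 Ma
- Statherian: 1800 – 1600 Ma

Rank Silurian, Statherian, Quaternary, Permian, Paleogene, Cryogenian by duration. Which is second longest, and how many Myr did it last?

Cryogenian, 85 million years

Durations: Silurian 24.6; Statherian 200; Quaternary 2.58; Permian 46.998; Paleogene 42.97; Cryogenian 85 Myr.
Sorted longest-first: Statherian (200), Cryogenian (85), Permian (46.998), Paleogene (42.97), Silurian (24.6), Quaternary (2.58).
The second longest is Cryogenian at 85 Myr.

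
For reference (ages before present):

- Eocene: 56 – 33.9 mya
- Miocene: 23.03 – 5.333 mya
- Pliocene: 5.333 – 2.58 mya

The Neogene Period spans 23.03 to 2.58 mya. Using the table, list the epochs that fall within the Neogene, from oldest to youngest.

Epochs with both bounds inside 23.03–2.58 Ma: Miocene (23.03–5.333), Pliocene (5.333–2.58).

Miocene, Pliocene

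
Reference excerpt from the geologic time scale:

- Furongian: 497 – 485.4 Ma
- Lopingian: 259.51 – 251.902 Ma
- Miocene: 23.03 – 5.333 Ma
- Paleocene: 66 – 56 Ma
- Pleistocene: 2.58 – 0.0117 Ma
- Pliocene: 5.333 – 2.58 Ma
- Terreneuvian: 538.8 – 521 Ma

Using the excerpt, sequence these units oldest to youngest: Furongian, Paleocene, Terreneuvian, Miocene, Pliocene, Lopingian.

Sorting by start age (descending Ma, since larger Ma = older): Terreneuvian start 538.8, Furongian start 497, Lopingian start 259.51, Paleocene start 66, Miocene start 23.03, Pliocene start 5.333.

Terreneuvian, Furongian, Lopingian, Paleocene, Miocene, Pliocene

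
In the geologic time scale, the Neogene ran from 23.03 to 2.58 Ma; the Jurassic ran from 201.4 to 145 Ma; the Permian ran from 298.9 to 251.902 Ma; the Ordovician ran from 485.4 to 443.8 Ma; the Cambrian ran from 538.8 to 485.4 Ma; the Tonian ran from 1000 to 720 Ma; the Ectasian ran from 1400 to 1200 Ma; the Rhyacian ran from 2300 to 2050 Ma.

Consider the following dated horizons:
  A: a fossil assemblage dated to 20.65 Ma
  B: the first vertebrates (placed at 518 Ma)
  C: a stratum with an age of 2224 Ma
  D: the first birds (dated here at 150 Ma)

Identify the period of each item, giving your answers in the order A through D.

A: 20.65 Ma lies in 23.03–2.58 Ma, so Neogene.
B: 518 Ma lies in 538.8–485.4 Ma, so Cambrian.
C: 2224 Ma lies in 2300–2050 Ma, so Rhyacian.
D: 150 Ma lies in 201.4–145 Ma, so Jurassic.

A — Neogene; B — Cambrian; C — Rhyacian; D — Jurassic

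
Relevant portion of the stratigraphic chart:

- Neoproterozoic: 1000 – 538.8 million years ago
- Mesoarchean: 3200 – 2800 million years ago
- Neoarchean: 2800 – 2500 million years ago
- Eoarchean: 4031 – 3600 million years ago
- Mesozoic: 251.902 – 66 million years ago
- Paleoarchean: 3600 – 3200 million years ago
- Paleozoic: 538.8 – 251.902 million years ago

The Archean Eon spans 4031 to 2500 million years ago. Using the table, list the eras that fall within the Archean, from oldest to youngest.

Eras with both bounds inside 4031–2500 Ma: Eoarchean (4031–3600), Paleoarchean (3600–3200), Mesoarchean (3200–2800), Neoarchean (2800–2500).

Eoarchean, Paleoarchean, Mesoarchean, Neoarchean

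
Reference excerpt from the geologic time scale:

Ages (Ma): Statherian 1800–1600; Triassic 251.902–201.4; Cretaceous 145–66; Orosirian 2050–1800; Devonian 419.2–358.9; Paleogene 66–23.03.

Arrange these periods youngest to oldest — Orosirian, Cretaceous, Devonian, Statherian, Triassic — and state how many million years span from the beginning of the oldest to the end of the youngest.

From the excerpt: Orosirian 2050–1800; Cretaceous 145–66; Devonian 419.2–358.9; Statherian 1800–1600; Triassic 251.902–201.4 (Ma).
Larger Ma is earlier, so the oldest is Orosirian and the youngest is Cretaceous; youngest to oldest: Cretaceous, Triassic, Devonian, Statherian, Orosirian.
Oldest start 2050 minus youngest end 66 gives 1984 Myr overall.

Cretaceous, Triassic, Devonian, Statherian, Orosirian; total span 1984 Myr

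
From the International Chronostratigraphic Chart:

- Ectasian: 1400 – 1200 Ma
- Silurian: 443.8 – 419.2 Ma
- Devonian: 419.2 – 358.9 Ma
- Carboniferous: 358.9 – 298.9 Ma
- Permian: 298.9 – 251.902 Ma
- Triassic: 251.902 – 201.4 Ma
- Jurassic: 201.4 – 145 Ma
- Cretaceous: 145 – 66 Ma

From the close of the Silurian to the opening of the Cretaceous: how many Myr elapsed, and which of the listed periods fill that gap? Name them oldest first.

274.2 million years; Devonian, Carboniferous, Permian, Triassic, Jurassic

End of Silurian = 419.2 Ma; start of Cretaceous = 145 Ma.
Gap = 419.2 − 145 = 274.2 Myr.
Periods wholly inside 419.2–145 Ma: Devonian (419.2–358.9), Carboniferous (358.9–298.9), Permian (298.9–251.902), Triassic (251.902–201.4), Jurassic (201.4–145).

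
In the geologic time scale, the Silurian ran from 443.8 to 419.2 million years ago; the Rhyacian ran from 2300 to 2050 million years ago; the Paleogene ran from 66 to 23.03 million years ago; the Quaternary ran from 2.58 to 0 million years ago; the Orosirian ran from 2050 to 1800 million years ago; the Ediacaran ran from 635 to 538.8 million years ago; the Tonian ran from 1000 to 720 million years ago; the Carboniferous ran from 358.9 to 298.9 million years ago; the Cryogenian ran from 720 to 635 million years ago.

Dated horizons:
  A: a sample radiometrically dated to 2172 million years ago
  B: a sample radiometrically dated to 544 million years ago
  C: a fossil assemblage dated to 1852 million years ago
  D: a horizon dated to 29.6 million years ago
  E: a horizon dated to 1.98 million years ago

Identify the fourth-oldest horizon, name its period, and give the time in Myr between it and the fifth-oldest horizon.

D, in the Paleogene; 27.62 million years to E

Larger Ma means older, so oldest first: A 2172 > C 1852 > B 544 > D 29.6 > E 1.98.
Counting 4 along gives D (29.6 Ma); the excerpt puts that inside the Paleogene, 66–23.03 Ma.
Next in line is E (1.98 Ma), and 29.6 − 1.98 = 27.62 Myr.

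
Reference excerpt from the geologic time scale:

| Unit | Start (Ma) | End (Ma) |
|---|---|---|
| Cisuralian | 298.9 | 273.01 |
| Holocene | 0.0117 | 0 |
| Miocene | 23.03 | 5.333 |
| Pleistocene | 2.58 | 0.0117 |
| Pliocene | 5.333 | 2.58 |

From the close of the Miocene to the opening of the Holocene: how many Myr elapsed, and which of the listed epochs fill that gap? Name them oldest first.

5.3213 million years; Pliocene, Pleistocene

The Miocene closes at 5.333 Ma and the Holocene opens at 0.0117 Ma, so the interval is 5.333 − 0.0117 = 5.3213 Myr.
An epoch fits inside if it starts at or after 5.333 Ma and ends at or before 0.0117 Ma; oldest first that gives Pliocene, Pleistocene.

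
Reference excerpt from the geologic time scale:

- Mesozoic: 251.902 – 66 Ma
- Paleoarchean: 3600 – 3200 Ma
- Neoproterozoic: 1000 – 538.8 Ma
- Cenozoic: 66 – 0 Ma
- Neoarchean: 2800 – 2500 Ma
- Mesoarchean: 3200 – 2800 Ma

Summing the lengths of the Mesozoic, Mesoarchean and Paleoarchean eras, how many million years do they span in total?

985.902 million years

Each duration: Mesozoic = 185.902; Mesoarchean = 400; Paleoarchean = 400.
Sum: 185.902 + 400 + 400 = 985.902 Myr.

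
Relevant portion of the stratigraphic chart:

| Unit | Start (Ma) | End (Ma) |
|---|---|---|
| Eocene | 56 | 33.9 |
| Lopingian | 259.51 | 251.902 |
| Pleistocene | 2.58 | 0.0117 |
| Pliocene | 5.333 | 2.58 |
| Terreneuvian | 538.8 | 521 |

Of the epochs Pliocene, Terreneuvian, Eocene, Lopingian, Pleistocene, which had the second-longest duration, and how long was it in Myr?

Terreneuvian, 17.8 million years

Durations: Pliocene 2.753; Terreneuvian 17.8; Eocene 22.1; Lopingian 7.608; Pleistocene 2.5683 Myr.
Sorted longest-first: Eocene (22.1), Terreneuvian (17.8), Lopingian (7.608), Pliocene (2.753), Pleistocene (2.5683).
The second longest is Terreneuvian at 17.8 Myr.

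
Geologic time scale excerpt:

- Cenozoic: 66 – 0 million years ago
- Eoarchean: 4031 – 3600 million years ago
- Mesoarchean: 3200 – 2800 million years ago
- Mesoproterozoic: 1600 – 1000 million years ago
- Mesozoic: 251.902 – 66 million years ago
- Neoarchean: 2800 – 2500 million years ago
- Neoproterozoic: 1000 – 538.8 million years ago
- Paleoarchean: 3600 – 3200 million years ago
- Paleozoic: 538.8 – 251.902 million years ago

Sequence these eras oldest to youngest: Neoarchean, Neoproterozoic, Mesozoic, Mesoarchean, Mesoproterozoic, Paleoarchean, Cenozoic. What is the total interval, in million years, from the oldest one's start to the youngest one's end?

From the excerpt: Neoarchean 2800–2500; Neoproterozoic 1000–538.8; Mesozoic 251.902–66; Mesoarchean 3200–2800; Mesoproterozoic 1600–1000; Paleoarchean 3600–3200; Cenozoic 66–0 (Ma).
Larger Ma is earlier, so the oldest is Paleoarchean and the youngest is Cenozoic; oldest to youngest: Paleoarchean, Mesoarchean, Neoarchean, Mesoproterozoic, Neoproterozoic, Mesozoic, Cenozoic.
Oldest start 3600 minus youngest end 0 gives 3600 Myr overall.

Paleoarchean → Mesoarchean → Neoarchean → Mesoproterozoic → Neoproterozoic → Mesozoic → Cenozoic; total span 3600 Myr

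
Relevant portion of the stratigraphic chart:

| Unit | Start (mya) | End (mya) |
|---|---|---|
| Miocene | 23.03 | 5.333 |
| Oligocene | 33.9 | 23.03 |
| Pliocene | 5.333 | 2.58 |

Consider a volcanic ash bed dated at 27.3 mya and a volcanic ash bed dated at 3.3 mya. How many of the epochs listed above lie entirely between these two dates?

The older date is 27.3 Ma and the younger is 3.3 Ma.
Epochs with start < 27.3 and end > 3.3 Ma: Miocene (23.03–5.333).
That is 1 complete epoch.

1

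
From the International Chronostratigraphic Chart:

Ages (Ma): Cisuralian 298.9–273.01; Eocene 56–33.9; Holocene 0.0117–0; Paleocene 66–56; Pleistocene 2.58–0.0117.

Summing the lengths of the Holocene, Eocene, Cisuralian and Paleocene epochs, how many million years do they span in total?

Duration is start − end for each: (0.0117 − 0) + (56 − 33.9) + (298.9 − 273.01) + (66 − 56).
That is 0.0117 + 22.1 + 25.89 + 10, which totals 58.0017 million years.

58.0017 million years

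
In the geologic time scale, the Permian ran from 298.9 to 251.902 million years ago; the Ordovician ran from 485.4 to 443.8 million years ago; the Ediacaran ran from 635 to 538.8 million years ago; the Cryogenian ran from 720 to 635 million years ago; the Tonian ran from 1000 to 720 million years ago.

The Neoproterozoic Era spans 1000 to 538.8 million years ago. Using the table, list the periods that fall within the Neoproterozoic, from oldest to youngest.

Periods with both bounds inside 1000–538.8 Ma: Tonian (1000–720), Cryogenian (720–635), Ediacaran (635–538.8).

Tonian, Cryogenian, Ediacaran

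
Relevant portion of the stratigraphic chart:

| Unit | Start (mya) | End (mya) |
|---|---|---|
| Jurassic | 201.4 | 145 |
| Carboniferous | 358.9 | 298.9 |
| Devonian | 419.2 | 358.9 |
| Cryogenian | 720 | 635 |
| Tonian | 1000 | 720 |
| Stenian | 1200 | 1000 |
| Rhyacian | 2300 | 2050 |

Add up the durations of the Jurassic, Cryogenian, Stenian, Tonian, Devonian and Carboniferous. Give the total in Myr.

741.7 million years

Each duration: Jurassic = 56.4; Cryogenian = 85; Stenian = 200; Tonian = 280; Devonian = 60.3; Carboniferous = 60.
Sum: 56.4 + 85 + 200 + 280 + 60.3 + 60 = 741.7 Myr.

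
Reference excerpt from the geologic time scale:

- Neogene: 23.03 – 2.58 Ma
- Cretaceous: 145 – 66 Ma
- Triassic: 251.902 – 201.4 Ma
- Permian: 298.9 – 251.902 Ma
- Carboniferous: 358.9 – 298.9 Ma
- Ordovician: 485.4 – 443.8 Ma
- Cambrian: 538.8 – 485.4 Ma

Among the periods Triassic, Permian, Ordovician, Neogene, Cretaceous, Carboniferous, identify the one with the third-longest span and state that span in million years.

Durations: Triassic 50.502; Permian 46.998; Ordovician 41.6; Neogene 20.45; Cretaceous 79; Carboniferous 60 Myr.
Sorted longest-first: Cretaceous (79), Carboniferous (60), Triassic (50.502), Permian (46.998), Ordovician (41.6), Neogene (20.45).
The third longest is Triassic at 50.502 Myr.

Triassic, 50.502 million years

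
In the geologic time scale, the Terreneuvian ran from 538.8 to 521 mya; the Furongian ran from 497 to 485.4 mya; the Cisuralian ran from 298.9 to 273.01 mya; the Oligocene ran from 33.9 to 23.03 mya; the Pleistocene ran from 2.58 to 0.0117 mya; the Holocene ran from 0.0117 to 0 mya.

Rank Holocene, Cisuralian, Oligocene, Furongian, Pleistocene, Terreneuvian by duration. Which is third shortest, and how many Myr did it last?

Oligocene, 10.87 million years

Start − end for each: Holocene 0.0117 − 0 = 0.0117; Cisuralian 298.9 − 273.01 = 25.89; Oligocene 33.9 − 23.03 = 10.87; Furongian 497 − 485.4 = 11.6; Pleistocene 2.58 − 0.0117 = 2.5683; Terreneuvian 538.8 − 521 = 17.8.
Ranking these from shortest: Holocene < Pleistocene < Oligocene < Furongian < Terreneuvian < Cisuralian.
Position 3 in that ranking is Oligocene, which lasted 10.87 Myr.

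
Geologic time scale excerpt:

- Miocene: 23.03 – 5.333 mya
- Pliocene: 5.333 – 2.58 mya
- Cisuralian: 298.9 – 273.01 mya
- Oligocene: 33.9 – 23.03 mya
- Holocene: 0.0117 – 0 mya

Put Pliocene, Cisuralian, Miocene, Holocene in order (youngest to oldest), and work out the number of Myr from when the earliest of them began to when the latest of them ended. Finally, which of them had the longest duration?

Holocene → Pliocene → Miocene → Cisuralian; total span 298.9 Myr; longest is Cisuralian

Start ages (Ma): Cisuralian 298.9, Miocene 23.03, Pliocene 5.333, Holocene 0.0117.
Ordered youngest to oldest: Holocene, Pliocene, Miocene, Cisuralian.
Span = 298.9 − 0 = 298.9 Myr.
Durations: Holocene 0.0117, Miocene 17.697, Cisuralian 25.89, Pliocene 2.753 → longest is Cisuralian (25.89 Myr).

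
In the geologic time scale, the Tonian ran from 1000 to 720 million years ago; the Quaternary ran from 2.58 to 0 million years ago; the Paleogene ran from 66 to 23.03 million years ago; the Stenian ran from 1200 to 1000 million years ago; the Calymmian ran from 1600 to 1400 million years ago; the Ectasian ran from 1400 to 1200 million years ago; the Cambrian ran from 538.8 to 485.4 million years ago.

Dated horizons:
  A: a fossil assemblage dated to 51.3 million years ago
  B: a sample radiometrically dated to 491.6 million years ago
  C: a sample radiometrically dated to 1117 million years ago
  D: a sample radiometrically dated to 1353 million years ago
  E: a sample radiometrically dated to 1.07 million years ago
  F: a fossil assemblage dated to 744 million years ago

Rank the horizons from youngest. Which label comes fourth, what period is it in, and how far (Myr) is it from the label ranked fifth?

Sorted youngest-first by Ma: E (1.07), A (51.3), B (491.6), F (744), C (1117), D (1353).
The fourth youngest is F at 744 Ma, which lies in 1000–720 Ma: the Tonian.
The fifth youngest is C at 1117 Ma; separation = |744 − 1117| = 373 Myr.

F, in the Tonian; 373 million years to C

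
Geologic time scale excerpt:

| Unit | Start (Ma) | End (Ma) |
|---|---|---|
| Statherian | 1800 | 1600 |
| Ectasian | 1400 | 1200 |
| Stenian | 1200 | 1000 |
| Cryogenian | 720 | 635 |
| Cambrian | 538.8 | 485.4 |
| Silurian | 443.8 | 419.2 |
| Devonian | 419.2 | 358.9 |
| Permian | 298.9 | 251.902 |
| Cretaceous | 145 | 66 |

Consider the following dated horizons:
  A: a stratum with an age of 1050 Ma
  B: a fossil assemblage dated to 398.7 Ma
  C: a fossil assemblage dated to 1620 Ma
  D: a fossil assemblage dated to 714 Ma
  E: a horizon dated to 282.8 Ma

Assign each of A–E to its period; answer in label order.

Match each age against the start–end ranges in the excerpt: A = 1050 Ma → Stenian (1200–1000); B = 398.7 Ma → Devonian (419.2–358.9); C = 1620 Ma → Statherian (1800–1600); D = 714 Ma → Cryogenian (720–635); E = 282.8 Ma → Permian (298.9–251.902).

A — Stenian; B — Devonian; C — Statherian; D — Cryogenian; E — Permian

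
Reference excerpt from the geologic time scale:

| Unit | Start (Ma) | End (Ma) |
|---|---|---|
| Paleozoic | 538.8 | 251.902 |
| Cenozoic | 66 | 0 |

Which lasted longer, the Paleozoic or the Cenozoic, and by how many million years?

Paleozoic, by 220.898 million years

Paleozoic: 538.8 − 251.902 = 286.898 Myr.
Cenozoic: 66 − 0 = 66 Myr.
Difference: 286.898 − 66 = 220.898 Myr, so the Paleozoic was longer.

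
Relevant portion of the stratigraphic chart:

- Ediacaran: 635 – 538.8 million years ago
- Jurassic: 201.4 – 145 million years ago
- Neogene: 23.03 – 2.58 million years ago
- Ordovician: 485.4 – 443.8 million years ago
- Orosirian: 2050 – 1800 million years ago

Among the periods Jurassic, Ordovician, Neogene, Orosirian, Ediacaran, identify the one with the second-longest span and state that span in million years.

Ediacaran, 96.2 million years

Start − end for each: Jurassic 201.4 − 145 = 56.4; Ordovician 485.4 − 443.8 = 41.6; Neogene 23.03 − 2.58 = 20.45; Orosirian 2050 − 1800 = 250; Ediacaran 635 − 538.8 = 96.2.
Ranking these from longest: Orosirian > Ediacaran > Jurassic > Ordovician > Neogene.
Position 2 in that ranking is Ediacaran, which lasted 96.2 Myr.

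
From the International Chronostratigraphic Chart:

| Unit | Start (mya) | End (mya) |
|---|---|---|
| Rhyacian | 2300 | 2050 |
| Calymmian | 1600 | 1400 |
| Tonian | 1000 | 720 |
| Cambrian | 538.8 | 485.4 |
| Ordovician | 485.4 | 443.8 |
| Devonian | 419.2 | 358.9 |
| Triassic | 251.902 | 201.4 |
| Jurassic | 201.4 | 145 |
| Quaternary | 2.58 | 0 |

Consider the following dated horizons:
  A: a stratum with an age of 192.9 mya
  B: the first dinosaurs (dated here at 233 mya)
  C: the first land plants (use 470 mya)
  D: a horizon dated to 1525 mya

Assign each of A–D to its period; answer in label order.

A — Jurassic; B — Triassic; C — Ordovician; D — Calymmian

A: 192.9 Ma lies in 201.4–145 Ma, so Jurassic.
B: 233 Ma lies in 251.902–201.4 Ma, so Triassic.
C: 470 Ma lies in 485.4–443.8 Ma, so Ordovician.
D: 1525 Ma lies in 1600–1400 Ma, so Calymmian.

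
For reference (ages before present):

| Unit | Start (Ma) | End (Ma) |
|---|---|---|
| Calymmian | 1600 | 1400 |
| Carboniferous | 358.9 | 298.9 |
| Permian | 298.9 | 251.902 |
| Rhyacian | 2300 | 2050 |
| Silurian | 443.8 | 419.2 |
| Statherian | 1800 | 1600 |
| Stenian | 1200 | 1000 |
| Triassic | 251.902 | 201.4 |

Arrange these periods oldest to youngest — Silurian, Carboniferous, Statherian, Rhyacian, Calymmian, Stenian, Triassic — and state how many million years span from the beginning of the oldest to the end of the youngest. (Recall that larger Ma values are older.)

Start ages (Ma): Rhyacian 2300, Statherian 1800, Calymmian 1600, Stenian 1200, Silurian 443.8, Carboniferous 358.9, Triassic 251.902.
Ordered oldest to youngest: Rhyacian, Statherian, Calymmian, Stenian, Silurian, Carboniferous, Triassic.
Span = 2300 − 201.4 = 2098.6 Myr.

Rhyacian → Statherian → Calymmian → Stenian → Silurian → Carboniferous → Triassic; total span 2098.6 Myr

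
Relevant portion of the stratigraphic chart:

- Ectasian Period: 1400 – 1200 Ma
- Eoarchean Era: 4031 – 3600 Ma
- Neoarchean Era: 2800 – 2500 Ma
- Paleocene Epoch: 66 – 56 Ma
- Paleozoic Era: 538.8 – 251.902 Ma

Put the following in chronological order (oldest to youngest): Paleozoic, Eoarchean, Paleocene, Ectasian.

Sorting by start age (descending Ma, since larger Ma = older): Eoarchean start 4031, Ectasian start 1400, Paleozoic start 538.8, Paleocene start 66.

Eoarchean → Ectasian → Paleozoic → Paleocene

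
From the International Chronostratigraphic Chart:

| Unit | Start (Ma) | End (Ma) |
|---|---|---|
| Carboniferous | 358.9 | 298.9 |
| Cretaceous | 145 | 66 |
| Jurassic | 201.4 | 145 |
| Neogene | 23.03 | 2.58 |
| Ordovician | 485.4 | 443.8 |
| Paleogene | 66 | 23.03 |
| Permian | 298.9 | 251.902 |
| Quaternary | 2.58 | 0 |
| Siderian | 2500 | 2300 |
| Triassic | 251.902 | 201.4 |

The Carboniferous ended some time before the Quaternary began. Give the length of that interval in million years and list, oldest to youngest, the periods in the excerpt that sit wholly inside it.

The Carboniferous closes at 298.9 Ma and the Quaternary opens at 2.58 Ma, so the interval is 298.9 − 2.58 = 296.32 Myr.
A period fits inside if it starts at or after 298.9 Ma and ends at or before 2.58 Ma; oldest first that gives Permian, Triassic, Jurassic, Cretaceous, Paleogene, Neogene.

296.32 million years; Permian, Triassic, Jurassic, Cretaceous, Paleogene, Neogene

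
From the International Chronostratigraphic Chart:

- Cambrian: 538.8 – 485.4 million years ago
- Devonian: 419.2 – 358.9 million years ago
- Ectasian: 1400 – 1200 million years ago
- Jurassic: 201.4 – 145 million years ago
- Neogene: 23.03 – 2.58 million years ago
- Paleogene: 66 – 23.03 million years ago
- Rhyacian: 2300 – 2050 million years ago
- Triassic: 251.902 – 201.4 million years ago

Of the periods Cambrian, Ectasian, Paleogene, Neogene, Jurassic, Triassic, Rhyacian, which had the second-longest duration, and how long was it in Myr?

Ectasian, 200 million years

Start − end for each: Cambrian 538.8 − 485.4 = 53.4; Ectasian 1400 − 1200 = 200; Paleogene 66 − 23.03 = 42.97; Neogene 23.03 − 2.58 = 20.45; Jurassic 201.4 − 145 = 56.4; Triassic 251.902 − 201.4 = 50.502; Rhyacian 2300 − 2050 = 250.
Ranking these from longest: Rhyacian > Ectasian > Jurassic > Cambrian > Triassic > Paleogene > Neogene.
Position 2 in that ranking is Ectasian, which lasted 200 Myr.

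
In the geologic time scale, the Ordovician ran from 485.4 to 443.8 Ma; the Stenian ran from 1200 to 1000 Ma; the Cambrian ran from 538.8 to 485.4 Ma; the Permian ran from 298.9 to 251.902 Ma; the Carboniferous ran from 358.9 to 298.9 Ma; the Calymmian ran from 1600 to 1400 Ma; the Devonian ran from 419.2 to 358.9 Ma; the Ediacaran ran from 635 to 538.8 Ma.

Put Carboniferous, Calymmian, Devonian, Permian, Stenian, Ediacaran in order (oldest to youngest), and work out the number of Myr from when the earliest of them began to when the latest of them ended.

From the excerpt: Carboniferous 358.9–298.9; Calymmian 1600–1400; Devonian 419.2–358.9; Permian 298.9–251.902; Stenian 1200–1000; Ediacaran 635–538.8 (Ma).
Larger Ma is earlier, so the oldest is Calymmian and the youngest is Permian; oldest to youngest: Calymmian, Stenian, Ediacaran, Devonian, Carboniferous, Permian.
Oldest start 1600 minus youngest end 251.902 gives 1348.098 Myr overall.

Calymmian → Stenian → Ediacaran → Devonian → Carboniferous → Permian; total span 1348.098 Myr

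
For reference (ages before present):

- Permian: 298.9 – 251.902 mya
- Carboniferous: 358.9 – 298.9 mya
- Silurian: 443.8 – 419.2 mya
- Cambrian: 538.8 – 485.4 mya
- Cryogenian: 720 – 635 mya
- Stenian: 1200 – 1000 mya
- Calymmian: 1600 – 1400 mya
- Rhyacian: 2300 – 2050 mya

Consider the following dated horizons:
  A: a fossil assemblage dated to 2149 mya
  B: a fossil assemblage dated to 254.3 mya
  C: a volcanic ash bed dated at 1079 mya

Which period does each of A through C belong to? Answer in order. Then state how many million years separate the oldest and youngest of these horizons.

A: 2149 Ma lies in 2300–2050 Ma, so Rhyacian.
B: 254.3 Ma lies in 298.9–251.902 Ma, so Permian.
C: 1079 Ma lies in 1200–1000 Ma, so Stenian.
Oldest = 2149 Ma, youngest = 254.3 Ma → span 1894.7 Myr.

A — Rhyacian; B — Permian; C — Stenian; span 1894.7 million years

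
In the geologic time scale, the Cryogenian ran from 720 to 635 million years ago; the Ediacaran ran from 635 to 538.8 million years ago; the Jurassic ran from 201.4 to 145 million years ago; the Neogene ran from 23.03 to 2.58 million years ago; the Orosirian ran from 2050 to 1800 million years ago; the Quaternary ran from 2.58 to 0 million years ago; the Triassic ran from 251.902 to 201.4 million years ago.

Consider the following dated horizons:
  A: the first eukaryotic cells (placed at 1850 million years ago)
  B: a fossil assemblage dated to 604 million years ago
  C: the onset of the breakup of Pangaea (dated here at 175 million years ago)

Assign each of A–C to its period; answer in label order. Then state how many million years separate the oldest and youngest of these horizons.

Match each age against the start–end ranges in the excerpt: A = 1850 Ma → Orosirian (2050–1800); B = 604 Ma → Ediacaran (635–538.8); C = 175 Ma → Jurassic (201.4–145).
The largest age is 1850 Ma and the smallest is 175 Ma; their difference is 1675 Myr.

A — Orosirian; B — Ediacaran; C — Jurassic; span 1675 million years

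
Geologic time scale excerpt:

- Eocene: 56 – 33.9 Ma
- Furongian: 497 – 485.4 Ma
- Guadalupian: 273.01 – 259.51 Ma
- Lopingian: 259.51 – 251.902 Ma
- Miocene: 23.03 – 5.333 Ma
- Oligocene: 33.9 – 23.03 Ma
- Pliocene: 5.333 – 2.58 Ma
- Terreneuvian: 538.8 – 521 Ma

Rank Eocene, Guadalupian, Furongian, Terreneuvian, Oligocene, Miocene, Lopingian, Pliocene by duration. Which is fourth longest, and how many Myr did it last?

Guadalupian, 13.5 million years

Durations: Eocene 22.1; Guadalupian 13.5; Furongian 11.6; Terreneuvian 17.8; Oligocene 10.87; Miocene 17.697; Lopingian 7.608; Pliocene 2.753 Myr.
Sorted longest-first: Eocene (22.1), Terreneuvian (17.8), Miocene (17.697), Guadalupian (13.5), Furongian (11.6), Oligocene (10.87), Lopingian (7.608), Pliocene (2.753).
The fourth longest is Guadalupian at 13.5 Myr.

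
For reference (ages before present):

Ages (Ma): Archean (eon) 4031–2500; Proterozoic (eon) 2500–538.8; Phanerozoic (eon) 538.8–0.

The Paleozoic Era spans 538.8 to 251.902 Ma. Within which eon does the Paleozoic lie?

The Paleozoic (538.8–251.902 Ma) lies entirely within 538.8–0 Ma, the Phanerozoic Eon.

Phanerozoic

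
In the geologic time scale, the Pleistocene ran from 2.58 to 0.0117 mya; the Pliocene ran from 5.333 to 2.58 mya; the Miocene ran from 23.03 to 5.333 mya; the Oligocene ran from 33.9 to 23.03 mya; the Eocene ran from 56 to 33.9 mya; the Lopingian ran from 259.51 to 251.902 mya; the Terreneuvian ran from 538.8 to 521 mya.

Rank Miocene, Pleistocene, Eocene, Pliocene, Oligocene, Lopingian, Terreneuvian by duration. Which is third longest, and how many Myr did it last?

Start − end for each: Miocene 23.03 − 5.333 = 17.697; Pleistocene 2.58 − 0.0117 = 2.5683; Eocene 56 − 33.9 = 22.1; Pliocene 5.333 − 2.58 = 2.753; Oligocene 33.9 − 23.03 = 10.87; Lopingian 259.51 − 251.902 = 7.608; Terreneuvian 538.8 − 521 = 17.8.
Ranking these from longest: Eocene > Terreneuvian > Miocene > Oligocene > Lopingian > Pliocene > Pleistocene.
Position 3 in that ranking is Miocene, which lasted 17.697 Myr.

Miocene, 17.697 million years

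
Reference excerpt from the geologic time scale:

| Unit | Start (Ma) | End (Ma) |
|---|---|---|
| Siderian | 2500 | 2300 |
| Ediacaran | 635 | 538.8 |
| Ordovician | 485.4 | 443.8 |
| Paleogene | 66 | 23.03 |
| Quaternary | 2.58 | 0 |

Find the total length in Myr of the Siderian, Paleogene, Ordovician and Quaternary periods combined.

Duration is start − end for each: (2500 − 2300) + (66 − 23.03) + (485.4 − 443.8) + (2.58 − 0).
That is 200 + 42.97 + 41.6 + 2.58, which totals 287.15 million years.

287.15 million years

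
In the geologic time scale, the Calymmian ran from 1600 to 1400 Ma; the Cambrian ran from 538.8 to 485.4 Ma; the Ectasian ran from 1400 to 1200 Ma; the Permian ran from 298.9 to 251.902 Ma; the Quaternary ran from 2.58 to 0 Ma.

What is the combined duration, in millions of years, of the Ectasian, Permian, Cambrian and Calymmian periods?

500.398 million years

Duration is start − end for each: (1400 − 1200) + (298.9 − 251.902) + (538.8 − 485.4) + (1600 − 1400).
That is 200 + 46.998 + 53.4 + 200, which totals 500.398 million years.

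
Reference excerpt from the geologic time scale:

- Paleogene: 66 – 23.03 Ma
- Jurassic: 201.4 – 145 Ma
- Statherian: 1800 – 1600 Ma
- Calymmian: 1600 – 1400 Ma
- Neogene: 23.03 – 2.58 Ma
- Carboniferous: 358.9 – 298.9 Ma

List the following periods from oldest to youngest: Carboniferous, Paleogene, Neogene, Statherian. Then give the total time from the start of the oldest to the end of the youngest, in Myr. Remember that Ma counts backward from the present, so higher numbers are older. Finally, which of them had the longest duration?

Statherian → Carboniferous → Paleogene → Neogene; total span 1797.42 Myr; longest is Statherian

Start ages (Ma): Statherian 1800, Carboniferous 358.9, Paleogene 66, Neogene 23.03.
Ordered oldest to youngest: Statherian, Carboniferous, Paleogene, Neogene.
Span = 1800 − 2.58 = 1797.42 Myr.
Durations: Statherian 200, Paleogene 42.97, Neogene 20.45, Carboniferous 60 → longest is Statherian (200 Myr).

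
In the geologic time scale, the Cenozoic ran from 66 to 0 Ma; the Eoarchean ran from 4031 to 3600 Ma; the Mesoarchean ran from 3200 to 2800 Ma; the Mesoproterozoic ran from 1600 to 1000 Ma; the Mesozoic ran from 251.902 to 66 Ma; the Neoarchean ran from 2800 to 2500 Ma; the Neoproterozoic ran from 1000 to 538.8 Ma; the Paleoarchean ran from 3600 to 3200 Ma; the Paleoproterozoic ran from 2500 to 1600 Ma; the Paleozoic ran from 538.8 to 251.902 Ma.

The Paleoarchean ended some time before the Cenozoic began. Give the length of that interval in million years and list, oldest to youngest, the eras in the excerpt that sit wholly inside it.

The Paleoarchean closes at 3200 Ma and the Cenozoic opens at 66 Ma, so the interval is 3200 − 66 = 3134 Myr.
An era fits inside if it starts at or after 3200 Ma and ends at or before 66 Ma; oldest first that gives Mesoarchean, Neoarchean, Paleoproterozoic, Mesoproterozoic, Neoproterozoic, Paleozoic, Mesozoic.

3134 million years; Mesoarchean, Neoarchean, Paleoproterozoic, Mesoproterozoic, Neoproterozoic, Paleozoic, Mesozoic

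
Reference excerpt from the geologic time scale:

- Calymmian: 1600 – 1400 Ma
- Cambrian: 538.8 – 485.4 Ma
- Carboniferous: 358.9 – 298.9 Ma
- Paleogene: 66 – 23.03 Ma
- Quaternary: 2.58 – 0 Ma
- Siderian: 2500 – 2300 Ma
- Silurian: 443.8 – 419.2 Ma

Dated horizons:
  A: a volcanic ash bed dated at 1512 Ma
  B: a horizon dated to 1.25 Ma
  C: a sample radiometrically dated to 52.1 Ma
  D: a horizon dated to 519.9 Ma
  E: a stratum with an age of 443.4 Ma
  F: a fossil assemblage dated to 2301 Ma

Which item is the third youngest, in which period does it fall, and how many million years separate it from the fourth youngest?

Sorted youngest-first by Ma: B (1.25), C (52.1), E (443.4), D (519.9), A (1512), F (2301).
The third youngest is E at 443.4 Ma, which lies in 443.8–419.2 Ma: the Silurian.
The fourth youngest is D at 519.9 Ma; separation = |443.4 − 519.9| = 76.5 Myr.

E, in the Silurian; 76.5 million years to D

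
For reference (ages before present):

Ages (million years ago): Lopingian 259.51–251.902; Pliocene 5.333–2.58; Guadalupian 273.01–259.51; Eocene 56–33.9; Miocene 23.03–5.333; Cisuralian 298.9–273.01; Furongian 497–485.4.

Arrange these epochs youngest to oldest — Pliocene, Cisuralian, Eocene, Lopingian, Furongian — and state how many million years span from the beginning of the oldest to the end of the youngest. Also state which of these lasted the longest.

Pliocene, Eocene, Lopingian, Cisuralian, Furongian; total span 494.42 Myr; longest is Cisuralian

From the excerpt: Pliocene 5.333–2.58; Cisuralian 298.9–273.01; Eocene 56–33.9; Lopingian 259.51–251.902; Furongian 497–485.4 (Ma).
Larger Ma is earlier, so the oldest is Furongian and the youngest is Pliocene; youngest to oldest: Pliocene, Eocene, Lopingian, Cisuralian, Furongian.
Oldest start 497 minus youngest end 2.58 gives 494.42 Myr overall.
Individual lengths (start − end): Eocene 22.1; Cisuralian 25.89; Furongian 11.6; Pliocene 2.753; Lopingian 7.608. The largest is Cisuralian at 25.89 Myr.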